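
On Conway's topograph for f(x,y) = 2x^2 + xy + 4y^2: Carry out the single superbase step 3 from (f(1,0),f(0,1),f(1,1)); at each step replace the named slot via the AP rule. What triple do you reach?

start (2,4,7) = (f(1,0),f(0,1),f(1,1))
replace slot 3: 2·(2+4) − 7 = 5 → (2,4,5)

2,4,5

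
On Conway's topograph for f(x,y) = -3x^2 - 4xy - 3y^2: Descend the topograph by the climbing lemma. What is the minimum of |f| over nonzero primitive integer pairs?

translate: b→-2 (≡4 mod 6), so (3,4,3)→(3,-2,2)
flip: (3,-2,2)→(2,2,3)
reduced (well bottom): (2,2,3) with a≤c, −a<b≤a
well minimum |f| = |-2| = 2 (negative-definite)

2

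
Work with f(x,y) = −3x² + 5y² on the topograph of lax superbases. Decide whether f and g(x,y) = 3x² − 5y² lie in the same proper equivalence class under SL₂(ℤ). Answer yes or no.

D₁ = 60, D₂ = 60
river cycle of f (length 2): (-3, 6, 2), (2, 6, -3)
river cycle of g (length 2): (3, 6, -2), (-2, 6, 3)
cycles differ ⇒ inequivalent

no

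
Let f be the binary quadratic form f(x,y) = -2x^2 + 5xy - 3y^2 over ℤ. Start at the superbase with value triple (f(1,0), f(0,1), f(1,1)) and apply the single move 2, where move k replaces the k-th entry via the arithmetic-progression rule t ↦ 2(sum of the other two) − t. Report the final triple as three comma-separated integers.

start (-2,-3,0) = (f(1,0),f(0,1),f(1,1))
replace slot 2: 2·((-2)+0) − (-3) = -1 → (-2,-1,0)

-2,-1,0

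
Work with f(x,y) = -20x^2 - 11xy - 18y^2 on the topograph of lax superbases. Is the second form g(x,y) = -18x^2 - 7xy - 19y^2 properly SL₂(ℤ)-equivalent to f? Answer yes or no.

D₁ = -1319, D₂ = -1319
f is negative-definite; reduce −f:
−f: flip: (20,11,18)→(18,-11,20)
−f: reduced (well bottom): (18,-11,20) with a≤c, −a<b≤a
flip sign back: reduced form of f is (-18,11,-20)
g is negative-definite; reduce −g:
−g: reduced (well bottom): (18,7,19) with a≤c, −a<b≤a
flip sign back: reduced form of g is (-18,-7,-19)
reduced forms (-18, 11, -20) vs (-18, -7, -19) ⇒ inequivalent

no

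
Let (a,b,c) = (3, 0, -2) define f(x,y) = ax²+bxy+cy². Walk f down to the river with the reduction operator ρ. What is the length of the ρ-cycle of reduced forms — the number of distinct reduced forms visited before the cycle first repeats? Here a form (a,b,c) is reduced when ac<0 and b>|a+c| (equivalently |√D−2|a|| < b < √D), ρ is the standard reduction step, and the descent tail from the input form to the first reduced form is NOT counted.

D = 24, ⌊√D⌋ = 4
descent: ρ → (-2,4,1)  [lands on river]
river: ρ → (1,4,-2)
ρ-cycle length = 2 (tail of 1 descent step not counted)

2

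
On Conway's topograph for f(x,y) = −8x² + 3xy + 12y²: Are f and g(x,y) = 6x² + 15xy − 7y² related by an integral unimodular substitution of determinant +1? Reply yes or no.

D₁ = 393, D₂ = 393
river cycle of f (length 16): (-8, 19, 1), (1, 19, -8), (-8, 13, 7), (7, 15, -6), (-6, 9, 13), (13, 17, -2), (-2, 19, 4), (4, 13, -14), (-14, 15, 3), (3, 15, -14), … (6 more)
river cycle of g (length 16): (-7, 13, 8), (8, 19, -1), (-1, 19, 8), (8, 13, -7), (-7, 15, 6), (6, 9, -13), (-13, 17, 2), (2, 19, -4), (-4, 13, 14), (14, 15, -3), … (6 more)
cycles differ ⇒ inequivalent

no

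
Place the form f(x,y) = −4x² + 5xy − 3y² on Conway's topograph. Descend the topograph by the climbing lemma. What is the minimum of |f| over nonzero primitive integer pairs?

translate: b→3 (≡-5 mod 8), so (4,-5,3)→(4,3,2)
flip: (4,3,2)→(2,-3,4)
translate: b→1 (≡-3 mod 4), so (2,-3,4)→(2,1,3)
reduced (well bottom): (2,1,3) with a≤c, −a<b≤a
well minimum |f| = |-2| = 2 (negative-definite)

2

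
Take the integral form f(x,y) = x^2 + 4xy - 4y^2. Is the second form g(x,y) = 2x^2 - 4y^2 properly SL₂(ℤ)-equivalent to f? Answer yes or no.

D₁ = 32, D₂ = 32
river cycle of f (length 2): (-4, 4, 1), (1, 4, -4)
river cycle of g (length 2): (2, 4, -2), (-2, 4, 2)
cycles differ ⇒ inequivalent

no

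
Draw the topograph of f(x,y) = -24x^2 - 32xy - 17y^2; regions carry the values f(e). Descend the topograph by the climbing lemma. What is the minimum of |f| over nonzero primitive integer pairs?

translate: b→-16 (≡32 mod 48), so (24,32,17)→(24,-16,9)
flip: (24,-16,9)→(9,16,24)
translate: b→-2 (≡16 mod 18), so (9,16,24)→(9,-2,17)
reduced (well bottom): (9,-2,17) with a≤c, −a<b≤a
well minimum |f| = |-9| = 9 (negative-definite)

9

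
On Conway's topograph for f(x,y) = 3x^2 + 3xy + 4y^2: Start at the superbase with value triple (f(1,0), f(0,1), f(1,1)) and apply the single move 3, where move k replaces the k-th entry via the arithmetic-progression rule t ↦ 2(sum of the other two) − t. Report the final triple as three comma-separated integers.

start (3,4,10) = (f(1,0),f(0,1),f(1,1))
replace slot 3: 2·(3+4) − 10 = 4 → (3,4,4)

3,4,4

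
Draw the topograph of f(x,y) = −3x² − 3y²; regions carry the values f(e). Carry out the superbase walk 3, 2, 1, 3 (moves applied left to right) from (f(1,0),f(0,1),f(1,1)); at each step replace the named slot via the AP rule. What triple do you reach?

start (-3,-3,-6) = (f(1,0),f(0,1),f(1,1))
replace slot 3: 2·((-3)+(-3)) − (-6) = -6 → (-3,-3,-6)
replace slot 2: 2·((-3)+(-6)) − (-3) = -15 → (-3,-15,-6)
replace slot 1: 2·((-15)+(-6)) − (-3) = -39 → (-39,-15,-6)
replace slot 3: 2·((-39)+(-15)) − (-6) = -102 → (-39,-15,-102)

-39,-15,-102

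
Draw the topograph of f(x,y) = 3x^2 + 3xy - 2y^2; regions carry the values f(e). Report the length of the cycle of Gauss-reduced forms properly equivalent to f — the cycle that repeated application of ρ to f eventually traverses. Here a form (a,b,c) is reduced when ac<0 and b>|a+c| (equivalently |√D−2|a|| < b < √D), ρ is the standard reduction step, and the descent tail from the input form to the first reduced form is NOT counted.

D = 33, ⌊√D⌋ = 5
river: ρ → (-2,5,1)
river: ρ → (1,5,-2)
river: ρ → (-2,3,3)
river: ρ → (3,3,-2)
ρ-cycle length = 4 (tail of 0 descent steps not counted)

4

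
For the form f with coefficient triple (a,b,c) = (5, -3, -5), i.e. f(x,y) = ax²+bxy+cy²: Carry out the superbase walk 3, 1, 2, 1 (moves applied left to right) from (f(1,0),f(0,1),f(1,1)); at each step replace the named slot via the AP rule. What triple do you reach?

start (5,-5,-3) = (f(1,0),f(0,1),f(1,1))
replace slot 3: 2·(5+(-5)) − (-3) = 3 → (5,-5,3)
replace slot 1: 2·((-5)+3) − 5 = -9 → (-9,-5,3)
replace slot 2: 2·((-9)+3) − (-5) = -7 → (-9,-7,3)
replace slot 1: 2·((-7)+3) − (-9) = 1 → (1,-7,3)

1,-7,3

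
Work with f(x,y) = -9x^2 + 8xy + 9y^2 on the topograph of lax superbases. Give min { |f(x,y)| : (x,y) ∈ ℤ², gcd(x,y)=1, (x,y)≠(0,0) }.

river: ρ → (9,10,-8)
river: ρ → (-8,6,11)
river: ρ → (11,16,-3)
river: ρ → (-3,14,16)
river: ρ → (16,18,-1)
river: ρ → (-1,18,16)
river: ρ → (16,14,-3)
river: ρ → (-3,16,11)
river: ρ → (11,6,-8)
river: ρ → (-8,10,9)
river: ρ → (9,8,-9)
river: ρ → (-9,10,8)
river: ρ → (8,6,-11)
river: ρ → (-11,16,3)
river: ρ → (3,14,-16)
river: ρ → (-16,18,1)
river: ρ → (1,18,-16)
river: ρ → (-16,14,3)
river: ρ → (3,16,-11)
river: ρ → (-11,6,8)
river: ρ → (8,10,-9)
river: ρ → (-9,8,9)
closes: descent 0, river 22
min |a| on river = 1

1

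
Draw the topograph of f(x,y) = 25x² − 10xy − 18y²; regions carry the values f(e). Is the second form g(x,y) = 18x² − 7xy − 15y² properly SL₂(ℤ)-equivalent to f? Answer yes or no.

D₁ = 1900, D₂ = 1129
discriminants differ ⇒ not SL₂(ℤ)-equivalent

no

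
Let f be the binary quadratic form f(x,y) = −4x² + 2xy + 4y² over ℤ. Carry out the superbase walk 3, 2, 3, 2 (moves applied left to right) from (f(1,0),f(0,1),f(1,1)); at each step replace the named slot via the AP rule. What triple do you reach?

start (-4,4,2) = (f(1,0),f(0,1),f(1,1))
replace slot 3: 2·((-4)+4) − 2 = -2 → (-4,4,-2)
replace slot 2: 2·((-4)+(-2)) − 4 = -16 → (-4,-16,-2)
replace slot 3: 2·((-4)+(-16)) − (-2) = -38 → (-4,-16,-38)
replace slot 2: 2·((-4)+(-38)) − (-16) = -68 → (-4,-68,-38)

-4,-68,-38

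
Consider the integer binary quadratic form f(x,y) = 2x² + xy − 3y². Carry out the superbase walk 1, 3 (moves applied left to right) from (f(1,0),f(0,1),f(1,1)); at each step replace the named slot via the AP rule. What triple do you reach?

start (2,-3,0) = (f(1,0),f(0,1),f(1,1))
replace slot 1: 2·((-3)+0) − 2 = -8 → (-8,-3,0)
replace slot 3: 2·((-8)+(-3)) − 0 = -22 → (-8,-3,-22)

-8,-3,-22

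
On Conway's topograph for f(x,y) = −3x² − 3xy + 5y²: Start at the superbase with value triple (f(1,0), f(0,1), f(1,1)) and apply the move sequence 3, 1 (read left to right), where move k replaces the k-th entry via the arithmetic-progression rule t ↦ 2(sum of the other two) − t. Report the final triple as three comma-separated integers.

start (-3,5,-1) = (f(1,0),f(0,1),f(1,1))
replace slot 3: 2·((-3)+5) − (-1) = 5 → (-3,5,5)
replace slot 1: 2·(5+5) − (-3) = 23 → (23,5,5)

23,5,5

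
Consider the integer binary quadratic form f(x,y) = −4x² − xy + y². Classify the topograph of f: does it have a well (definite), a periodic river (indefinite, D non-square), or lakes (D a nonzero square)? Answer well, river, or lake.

D = b²−4ac = (-1)² − 4·(-4)·1 = 17
D > 0 non-square ⇒ indefinite ⇒ periodic river

river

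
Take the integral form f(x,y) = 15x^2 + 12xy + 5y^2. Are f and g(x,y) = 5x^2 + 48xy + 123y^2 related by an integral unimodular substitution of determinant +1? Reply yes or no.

D₁ = -156, D₂ = -156
f: flip: (15,12,5)→(5,-12,15)
f: translate: b→-2 (≡-12 mod 10), so (5,-12,15)→(5,-2,8)
f: reduced (well bottom): (5,-2,8) with a≤c, −a<b≤a
g: translate: b→-2 (≡48 mod 10), so (5,48,123)→(5,-2,8)
g: reduced (well bottom): (5,-2,8) with a≤c, −a<b≤a
reduced forms (5, -2, 8) vs (5, -2, 8) ⇒ equivalent

yes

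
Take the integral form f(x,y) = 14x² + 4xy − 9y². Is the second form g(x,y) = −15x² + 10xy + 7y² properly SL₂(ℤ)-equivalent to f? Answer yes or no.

D₁ = 520, D₂ = 520
river cycle of f (length 6): (-9, 14, 9), (9, 22, -1), (-1, 22, 9), (9, 14, -9), (-9, 22, 1), (1, 22, -9)
river cycle of g (length 10): (7, 18, -7), (-7, 10, 15), (15, 20, -2), (-2, 20, 15), (15, 10, -7), (-7, 18, 7), (7, 10, -15), (-15, 20, 2), (2, 20, -15), (-15, 10, 7)
cycles differ ⇒ inequivalent

no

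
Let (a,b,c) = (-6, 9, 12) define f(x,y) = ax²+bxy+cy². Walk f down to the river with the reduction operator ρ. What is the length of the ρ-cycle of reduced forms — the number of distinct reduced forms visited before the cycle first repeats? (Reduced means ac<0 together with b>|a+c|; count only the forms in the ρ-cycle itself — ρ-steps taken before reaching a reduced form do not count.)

D = 369, ⌊√D⌋ = 19
river: ρ → (12,15,-3)
river: ρ → (-3,15,12)
river: ρ → (12,9,-6)
river: ρ → (-6,15,6)
river: ρ → (6,9,-12)
river: ρ → (-12,15,3)
river: ρ → (3,15,-12)
river: ρ → (-12,9,6)
river: ρ → (6,15,-6)
river: ρ → (-6,9,12)
ρ-cycle length = 10 (tail of 0 descent steps not counted)

10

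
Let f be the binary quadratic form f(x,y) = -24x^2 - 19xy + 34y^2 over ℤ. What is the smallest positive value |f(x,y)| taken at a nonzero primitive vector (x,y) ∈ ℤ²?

descent: ρ → (34,19,-24)  [lands on river]
river: ρ → (-24,29,29)
river: ρ → (29,29,-24)
river: ρ → (-24,19,34)
river: ρ → (34,49,-9)
river: ρ → (-9,59,4)
river: ρ → (4,53,-51)
river: ρ → (-51,49,6)
river: ρ → (6,59,-6)
river: ρ → (-6,49,51)
river: ρ → (51,53,-4)
river: ρ → (-4,59,9)
river: ρ → (9,49,-34)
river: ρ → (-34,19,24)
river: ρ → (24,29,-29)
river: ρ → (-29,29,24)
river: ρ → (24,19,-34)
river: ρ → (-34,49,9)
river: ρ → (9,59,-4)
river: ρ → (-4,53,51)
river: ρ → (51,49,-6)
river: ρ → (-6,59,6)
river: ρ → (6,49,-51)
river: ρ → (-51,53,4)
river: ρ → (4,59,-9)
river: ρ → (-9,49,34)
closes: descent 1, river 26
min |a| on river = 4

4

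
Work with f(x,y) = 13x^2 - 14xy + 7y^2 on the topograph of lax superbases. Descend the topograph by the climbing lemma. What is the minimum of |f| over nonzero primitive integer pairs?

translate: b→12 (≡-14 mod 26), so (13,-14,7)→(13,12,6)
flip: (13,12,6)→(6,-12,13)
translate: b→0 (≡-12 mod 12), so (6,-12,13)→(6,0,7)
reduced (well bottom): (6,0,7) with a≤c, −a<b≤a
well minimum = a = 6

6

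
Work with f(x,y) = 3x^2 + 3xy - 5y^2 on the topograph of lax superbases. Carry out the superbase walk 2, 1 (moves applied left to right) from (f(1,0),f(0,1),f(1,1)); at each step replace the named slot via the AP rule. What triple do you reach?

start (3,-5,1) = (f(1,0),f(0,1),f(1,1))
replace slot 2: 2·(3+1) − (-5) = 13 → (3,13,1)
replace slot 1: 2·(13+1) − 3 = 25 → (25,13,1)

25,13,1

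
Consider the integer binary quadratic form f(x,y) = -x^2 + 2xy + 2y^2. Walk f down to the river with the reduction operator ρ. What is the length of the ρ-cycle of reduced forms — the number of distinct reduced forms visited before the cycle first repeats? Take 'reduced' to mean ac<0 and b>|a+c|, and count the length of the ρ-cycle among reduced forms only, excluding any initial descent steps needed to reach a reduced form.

D = 12, ⌊√D⌋ = 3
river: ρ → (2,2,-1)
river: ρ → (-1,2,2)
ρ-cycle length = 2 (tail of 0 descent steps not counted)

2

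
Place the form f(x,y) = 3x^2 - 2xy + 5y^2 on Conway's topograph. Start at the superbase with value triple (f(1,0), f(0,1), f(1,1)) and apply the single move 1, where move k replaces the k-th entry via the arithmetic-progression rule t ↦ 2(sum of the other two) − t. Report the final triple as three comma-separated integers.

start (3,5,6) = (f(1,0),f(0,1),f(1,1))
replace slot 1: 2·(5+6) − 3 = 19 → (19,5,6)

19,5,6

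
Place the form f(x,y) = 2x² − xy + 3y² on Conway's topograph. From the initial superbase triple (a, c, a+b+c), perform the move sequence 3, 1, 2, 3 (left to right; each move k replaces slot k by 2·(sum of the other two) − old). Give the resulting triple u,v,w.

start (2,3,4) = (f(1,0),f(0,1),f(1,1))
replace slot 3: 2·(2+3) − 4 = 6 → (2,3,6)
replace slot 1: 2·(3+6) − 2 = 16 → (16,3,6)
replace slot 2: 2·(16+6) − 3 = 41 → (16,41,6)
replace slot 3: 2·(16+41) − 6 = 108 → (16,41,108)

16,41,108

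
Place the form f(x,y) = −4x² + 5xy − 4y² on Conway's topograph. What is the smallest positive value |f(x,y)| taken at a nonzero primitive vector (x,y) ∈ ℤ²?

translate: b→3 (≡-5 mod 8), so (4,-5,4)→(4,3,3)
flip: (4,3,3)→(3,-3,4)
translate: b→3 (≡-3 mod 6), so (3,-3,4)→(3,3,4)
reduced (well bottom): (3,3,4) with a≤c, −a<b≤a
well minimum |f| = |-3| = 3 (negative-definite)

3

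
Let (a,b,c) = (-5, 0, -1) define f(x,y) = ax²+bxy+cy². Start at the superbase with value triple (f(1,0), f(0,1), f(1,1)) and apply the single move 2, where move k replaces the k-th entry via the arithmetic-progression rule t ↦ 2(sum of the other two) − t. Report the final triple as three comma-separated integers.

start (-5,-1,-6) = (f(1,0),f(0,1),f(1,1))
replace slot 2: 2·((-5)+(-6)) − (-1) = -21 → (-5,-21,-6)

-5,-21,-6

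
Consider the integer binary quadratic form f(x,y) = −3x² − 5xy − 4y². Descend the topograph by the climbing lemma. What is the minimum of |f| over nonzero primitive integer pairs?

translate: b→-1 (≡5 mod 6), so (3,5,4)→(3,-1,2)
flip: (3,-1,2)→(2,1,3)
reduced (well bottom): (2,1,3) with a≤c, −a<b≤a
well minimum |f| = |-2| = 2 (negative-definite)

2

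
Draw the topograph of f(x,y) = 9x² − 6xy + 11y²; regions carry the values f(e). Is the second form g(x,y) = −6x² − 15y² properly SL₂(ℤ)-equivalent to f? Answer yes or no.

D₁ = -360, D₂ = -360
f: reduced (well bottom): (9,-6,11) with a≤c, −a<b≤a
g is negative-definite; reduce −g:
−g: reduced (well bottom): (6,0,15) with a≤c, −a<b≤a
flip sign back: reduced form of g is (-6,0,-15)
reduced forms (9, -6, 11) vs (-6, 0, -15) ⇒ inequivalent

no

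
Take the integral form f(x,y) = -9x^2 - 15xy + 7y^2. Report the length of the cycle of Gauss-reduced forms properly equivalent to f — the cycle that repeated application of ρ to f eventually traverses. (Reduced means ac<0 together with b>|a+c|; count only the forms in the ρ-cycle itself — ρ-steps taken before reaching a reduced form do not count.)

D = 477, ⌊√D⌋ = 21
descent: ρ → (7,15,-9)  [lands on river]
river: ρ → (-9,21,1)
river: ρ → (1,21,-9)
river: ρ → (-9,15,7)
river: ρ → (7,13,-11)
river: ρ → (-11,9,9)
river: ρ → (9,9,-11)
river: ρ → (-11,13,7)
ρ-cycle length = 8 (tail of 1 descent step not counted)

8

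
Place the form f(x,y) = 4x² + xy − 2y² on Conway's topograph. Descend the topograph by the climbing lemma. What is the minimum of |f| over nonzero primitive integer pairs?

descent: ρ → (-2,3,3)  [lands on river]
river: ρ → (3,3,-2)
river: ρ → (-2,5,1)
river: ρ → (1,5,-2)
closes: descent 1, river 4
min |a| on river = 1

1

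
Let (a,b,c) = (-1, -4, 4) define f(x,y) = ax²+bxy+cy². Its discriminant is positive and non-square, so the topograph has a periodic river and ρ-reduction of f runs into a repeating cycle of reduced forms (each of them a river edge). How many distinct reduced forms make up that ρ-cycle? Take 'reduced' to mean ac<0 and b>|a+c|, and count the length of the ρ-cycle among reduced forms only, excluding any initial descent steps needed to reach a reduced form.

D = 32, ⌊√D⌋ = 5
descent: ρ → (4,4,-1)  [lands on river]
river: ρ → (-1,4,4)
ρ-cycle length = 2 (tail of 1 descent step not counted)

2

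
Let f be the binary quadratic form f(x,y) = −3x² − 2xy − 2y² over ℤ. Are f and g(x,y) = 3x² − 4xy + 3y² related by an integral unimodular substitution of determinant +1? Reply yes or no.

D₁ = -20, D₂ = -20
f is negative-definite; reduce −f:
−f: flip: (3,2,2)→(2,-2,3)
−f: translate: b→2 (≡-2 mod 4), so (2,-2,3)→(2,2,3)
−f: reduced (well bottom): (2,2,3) with a≤c, −a<b≤a
flip sign back: reduced form of f is (-2,-2,-3)
g: translate: b→2 (≡-4 mod 6), so (3,-4,3)→(3,2,2)
g: flip: (3,2,2)→(2,-2,3)
g: translate: b→2 (≡-2 mod 4), so (2,-2,3)→(2,2,3)
g: reduced (well bottom): (2,2,3) with a≤c, −a<b≤a
reduced forms (-2, -2, -3) vs (2, 2, 3) ⇒ inequivalent

no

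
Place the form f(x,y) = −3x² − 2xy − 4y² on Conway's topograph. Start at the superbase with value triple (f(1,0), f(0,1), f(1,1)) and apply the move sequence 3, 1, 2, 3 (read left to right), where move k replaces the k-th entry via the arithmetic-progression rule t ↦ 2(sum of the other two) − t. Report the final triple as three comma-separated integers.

start (-3,-4,-9) = (f(1,0),f(0,1),f(1,1))
replace slot 3: 2·((-3)+(-4)) − (-9) = -5 → (-3,-4,-5)
replace slot 1: 2·((-4)+(-5)) − (-3) = -15 → (-15,-4,-5)
replace slot 2: 2·((-15)+(-5)) − (-4) = -36 → (-15,-36,-5)
replace slot 3: 2·((-15)+(-36)) − (-5) = -97 → (-15,-36,-97)

-15,-36,-97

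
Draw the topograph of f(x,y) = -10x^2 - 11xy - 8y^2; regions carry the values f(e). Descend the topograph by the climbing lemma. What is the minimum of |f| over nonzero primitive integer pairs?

translate: b→-9 (≡11 mod 20), so (10,11,8)→(10,-9,7)
flip: (10,-9,7)→(7,9,10)
translate: b→-5 (≡9 mod 14), so (7,9,10)→(7,-5,8)
reduced (well bottom): (7,-5,8) with a≤c, −a<b≤a
well minimum |f| = |-7| = 7 (negative-definite)

7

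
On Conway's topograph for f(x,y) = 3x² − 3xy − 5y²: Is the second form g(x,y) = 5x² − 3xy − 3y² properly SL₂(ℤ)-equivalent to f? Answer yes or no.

D₁ = 69, D₂ = 69
river cycle of f (length 4): (-5, 3, 3), (3, 3, -5), (-5, 7, 1), (1, 7, -5)
river cycle of g (length 4): (-3, 3, 5), (5, 7, -1), (-1, 7, 5), (5, 3, -3)
cycles differ ⇒ inequivalent

no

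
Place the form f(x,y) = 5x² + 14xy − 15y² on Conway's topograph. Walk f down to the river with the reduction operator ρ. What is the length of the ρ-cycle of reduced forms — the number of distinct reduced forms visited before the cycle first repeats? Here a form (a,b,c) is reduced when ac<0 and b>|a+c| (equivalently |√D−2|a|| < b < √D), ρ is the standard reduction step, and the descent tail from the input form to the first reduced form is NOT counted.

D = 496, ⌊√D⌋ = 22
river: ρ → (-15,16,4)
river: ρ → (4,16,-15)
river: ρ → (-15,14,5)
river: ρ → (5,16,-12)
river: ρ → (-12,8,9)
river: ρ → (9,10,-11)
river: ρ → (-11,12,8)
river: ρ → (8,20,-3)
river: ρ → (-3,22,1)
river: ρ → (1,22,-3)
river: ρ → (-3,20,8)
river: ρ → (8,12,-11)
river: ρ → (-11,10,9)
river: ρ → (9,8,-12)
river: ρ → (-12,16,5)
river: ρ → (5,14,-15)
ρ-cycle length = 16 (tail of 0 descent steps not counted)

16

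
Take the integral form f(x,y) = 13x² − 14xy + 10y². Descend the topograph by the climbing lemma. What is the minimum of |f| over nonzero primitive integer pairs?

translate: b→12 (≡-14 mod 26), so (13,-14,10)→(13,12,9)
flip: (13,12,9)→(9,-12,13)
translate: b→6 (≡-12 mod 18), so (9,-12,13)→(9,6,10)
reduced (well bottom): (9,6,10) with a≤c, −a<b≤a
well minimum = a = 9

9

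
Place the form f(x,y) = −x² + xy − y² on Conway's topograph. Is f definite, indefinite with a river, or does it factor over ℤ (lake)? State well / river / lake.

D = b²−4ac = 1² − 4·(-1)·(-1) = -3
D < 0 ⇒ definite ⇒ every region one sign ⇒ single well

well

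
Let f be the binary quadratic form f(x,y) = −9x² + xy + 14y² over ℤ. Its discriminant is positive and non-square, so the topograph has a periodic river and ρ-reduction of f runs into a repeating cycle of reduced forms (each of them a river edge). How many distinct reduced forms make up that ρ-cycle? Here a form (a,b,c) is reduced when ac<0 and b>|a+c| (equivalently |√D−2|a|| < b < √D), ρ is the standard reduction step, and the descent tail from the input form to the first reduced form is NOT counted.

D = 505, ⌊√D⌋ = 22
descent: ρ → (14,-1,-9)
descent: ρ → (-9,19,4)  [lands on river]
river: ρ → (4,21,-4)
river: ρ → (-4,19,9)
river: ρ → (9,17,-6)
river: ρ → (-6,19,6)
river: ρ → (6,17,-9)
ρ-cycle length = 6 (tail of 2 descent steps not counted)

6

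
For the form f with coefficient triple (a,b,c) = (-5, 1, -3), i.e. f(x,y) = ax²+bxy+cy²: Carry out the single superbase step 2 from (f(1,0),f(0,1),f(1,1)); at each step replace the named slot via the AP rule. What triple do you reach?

start (-5,-3,-7) = (f(1,0),f(0,1),f(1,1))
replace slot 2: 2·((-5)+(-7)) − (-3) = -21 → (-5,-21,-7)

-5,-21,-7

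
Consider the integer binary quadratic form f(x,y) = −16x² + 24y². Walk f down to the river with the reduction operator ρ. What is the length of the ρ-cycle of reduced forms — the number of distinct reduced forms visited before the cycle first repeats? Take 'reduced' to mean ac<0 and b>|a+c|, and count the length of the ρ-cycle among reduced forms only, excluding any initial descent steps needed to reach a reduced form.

D = 1536, ⌊√D⌋ = 39
descent: ρ → (24,0,-16)
descent: ρ → (-16,32,8)  [lands on river]
river: ρ → (8,32,-16)
ρ-cycle length = 2 (tail of 2 descent steps not counted)

2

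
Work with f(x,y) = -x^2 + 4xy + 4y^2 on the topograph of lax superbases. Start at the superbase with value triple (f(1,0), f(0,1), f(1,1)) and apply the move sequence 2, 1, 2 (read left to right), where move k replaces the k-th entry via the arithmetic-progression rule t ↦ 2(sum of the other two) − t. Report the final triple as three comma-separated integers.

start (-1,4,7) = (f(1,0),f(0,1),f(1,1))
replace slot 2: 2·((-1)+7) − 4 = 8 → (-1,8,7)
replace slot 1: 2·(8+7) − (-1) = 31 → (31,8,7)
replace slot 2: 2·(31+7) − 8 = 68 → (31,68,7)

31,68,7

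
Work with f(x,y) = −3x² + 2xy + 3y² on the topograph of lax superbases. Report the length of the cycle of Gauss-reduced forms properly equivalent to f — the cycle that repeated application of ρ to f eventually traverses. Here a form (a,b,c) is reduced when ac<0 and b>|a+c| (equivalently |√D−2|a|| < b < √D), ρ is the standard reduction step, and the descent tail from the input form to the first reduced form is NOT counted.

D = 40, ⌊√D⌋ = 6
river: ρ → (3,4,-2)
river: ρ → (-2,4,3)
river: ρ → (3,2,-3)
river: ρ → (-3,4,2)
river: ρ → (2,4,-3)
river: ρ → (-3,2,3)
ρ-cycle length = 6 (tail of 0 descent steps not counted)

6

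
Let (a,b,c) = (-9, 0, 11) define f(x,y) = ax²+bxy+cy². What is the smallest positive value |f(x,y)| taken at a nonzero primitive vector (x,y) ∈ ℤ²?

descent: ρ → (11,0,-9)
descent: ρ → (-9,18,2)  [lands on river]
river: ρ → (2,18,-9)
closes: descent 2, river 2
min |a| on river = 2

2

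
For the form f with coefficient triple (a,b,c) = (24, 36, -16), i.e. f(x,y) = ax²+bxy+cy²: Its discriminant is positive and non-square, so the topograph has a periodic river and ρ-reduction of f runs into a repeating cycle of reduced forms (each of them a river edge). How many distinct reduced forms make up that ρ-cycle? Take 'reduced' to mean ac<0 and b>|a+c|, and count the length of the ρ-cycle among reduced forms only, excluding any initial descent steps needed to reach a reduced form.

D = 2832, ⌊√D⌋ = 53
river: ρ → (-16,28,32)
river: ρ → (32,36,-12)
river: ρ → (-12,36,32)
river: ρ → (32,28,-16)
river: ρ → (-16,36,24)
river: ρ → (24,12,-28)
river: ρ → (-28,44,8)
river: ρ → (8,52,-4)
river: ρ → (-4,52,8)
river: ρ → (8,44,-28)
river: ρ → (-28,12,24)
river: ρ → (24,36,-16)
ρ-cycle length = 12 (tail of 0 descent steps not counted)

12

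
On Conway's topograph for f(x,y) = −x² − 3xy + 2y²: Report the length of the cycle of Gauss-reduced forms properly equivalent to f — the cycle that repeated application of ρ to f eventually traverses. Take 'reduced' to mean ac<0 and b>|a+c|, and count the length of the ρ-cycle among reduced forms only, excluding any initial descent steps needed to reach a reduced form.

D = 17, ⌊√D⌋ = 4
descent: ρ → (2,3,-1)  [lands on river]
river: ρ → (-1,3,2)
river: ρ → (2,1,-2)
river: ρ → (-2,3,1)
river: ρ → (1,3,-2)
river: ρ → (-2,1,2)
ρ-cycle length = 6 (tail of 1 descent step not counted)

6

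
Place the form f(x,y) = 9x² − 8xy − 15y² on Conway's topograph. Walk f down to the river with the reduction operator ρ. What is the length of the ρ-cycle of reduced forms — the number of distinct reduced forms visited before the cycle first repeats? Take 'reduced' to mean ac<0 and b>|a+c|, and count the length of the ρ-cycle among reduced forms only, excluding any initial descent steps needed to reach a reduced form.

D = 604, ⌊√D⌋ = 24
descent: ρ → (-15,8,9)  [lands on river]
river: ρ → (9,10,-14)
river: ρ → (-14,18,5)
river: ρ → (5,22,-6)
river: ρ → (-6,14,17)
river: ρ → (17,20,-3)
river: ρ → (-3,22,10)
river: ρ → (10,18,-7)
river: ρ → (-7,24,1)
river: ρ → (1,24,-7)
river: ρ → (-7,18,10)
river: ρ → (10,22,-3)
river: ρ → (-3,20,17)
river: ρ → (17,14,-6)
river: ρ → (-6,22,5)
river: ρ → (5,18,-14)
river: ρ → (-14,10,9)
river: ρ → (9,8,-15)
river: ρ → (-15,22,2)
river: ρ → (2,22,-15)
ρ-cycle length = 20 (tail of 1 descent step not counted)

20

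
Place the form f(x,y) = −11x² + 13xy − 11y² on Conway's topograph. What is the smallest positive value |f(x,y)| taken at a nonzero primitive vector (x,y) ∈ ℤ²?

translate: b→9 (≡-13 mod 22), so (11,-13,11)→(11,9,9)
flip: (11,9,9)→(9,-9,11)
translate: b→9 (≡-9 mod 18), so (9,-9,11)→(9,9,11)
reduced (well bottom): (9,9,11) with a≤c, −a<b≤a
well minimum |f| = |-9| = 9 (negative-definite)

9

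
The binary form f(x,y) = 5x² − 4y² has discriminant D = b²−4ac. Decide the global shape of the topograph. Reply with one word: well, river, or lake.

D = b²−4ac = 0² − 4·5·(-4) = 80
D > 0 non-square ⇒ indefinite ⇒ periodic river

river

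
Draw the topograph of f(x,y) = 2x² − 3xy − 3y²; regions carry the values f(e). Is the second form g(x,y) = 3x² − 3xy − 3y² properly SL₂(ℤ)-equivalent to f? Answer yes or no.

D₁ = 33, D₂ = 45
discriminants differ ⇒ not SL₂(ℤ)-equivalent

no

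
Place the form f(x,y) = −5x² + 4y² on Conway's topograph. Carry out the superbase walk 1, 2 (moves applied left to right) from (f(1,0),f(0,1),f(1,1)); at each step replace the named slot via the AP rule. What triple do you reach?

start (-5,4,-1) = (f(1,0),f(0,1),f(1,1))
replace slot 1: 2·(4+(-1)) − (-5) = 11 → (11,4,-1)
replace slot 2: 2·(11+(-1)) − 4 = 16 → (11,16,-1)

11,16,-1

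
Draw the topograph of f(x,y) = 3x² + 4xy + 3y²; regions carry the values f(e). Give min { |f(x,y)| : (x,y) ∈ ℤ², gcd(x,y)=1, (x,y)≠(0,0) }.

translate: b→-2 (≡4 mod 6), so (3,4,3)→(3,-2,2)
flip: (3,-2,2)→(2,2,3)
reduced (well bottom): (2,2,3) with a≤c, −a<b≤a
well minimum = a = 2

2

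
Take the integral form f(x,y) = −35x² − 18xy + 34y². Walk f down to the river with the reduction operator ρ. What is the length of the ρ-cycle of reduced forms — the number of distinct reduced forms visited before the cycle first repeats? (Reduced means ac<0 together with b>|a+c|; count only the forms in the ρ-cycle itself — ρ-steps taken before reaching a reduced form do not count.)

D = 5084, ⌊√D⌋ = 71
descent: ρ → (34,18,-35)  [lands on river]
river: ρ → (-35,52,17)
river: ρ → (17,50,-38)
river: ρ → (-38,26,29)
river: ρ → (29,32,-35)
river: ρ → (-35,38,26)
river: ρ → (26,66,-7)
river: ρ → (-7,60,53)
river: ρ → (53,46,-14)
river: ρ → (-14,66,13)
river: ρ → (13,64,-19)
river: ρ → (-19,50,34)
ρ-cycle length = 12 (tail of 1 descent step not counted)

12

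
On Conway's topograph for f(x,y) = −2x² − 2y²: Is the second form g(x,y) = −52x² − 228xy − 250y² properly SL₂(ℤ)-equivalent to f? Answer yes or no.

D₁ = -16, D₂ = -16
f is negative-definite; reduce −f:
−f: reduced (well bottom): (2,0,2) with a≤c, −a<b≤a
flip sign back: reduced form of f is (-2,0,-2)
g is negative-definite; reduce −g:
−g: translate: b→20 (≡228 mod 104), so (52,228,250)→(52,20,2)
−g: flip: (52,20,2)→(2,-20,52)
−g: translate: b→0 (≡-20 mod 4), so (2,-20,52)→(2,0,2)
−g: reduced (well bottom): (2,0,2) with a≤c, −a<b≤a
flip sign back: reduced form of g is (-2,0,-2)
reduced forms (-2, 0, -2) vs (-2, 0, -2) ⇒ equivalent

yes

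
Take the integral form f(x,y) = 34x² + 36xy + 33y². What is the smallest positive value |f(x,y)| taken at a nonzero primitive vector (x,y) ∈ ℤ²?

translate: b→-32 (≡36 mod 68), so (34,36,33)→(34,-32,31)
flip: (34,-32,31)→(31,32,34)
translate: b→-30 (≡32 mod 62), so (31,32,34)→(31,-30,33)
reduced (well bottom): (31,-30,33) with a≤c, −a<b≤a
well minimum = a = 31

31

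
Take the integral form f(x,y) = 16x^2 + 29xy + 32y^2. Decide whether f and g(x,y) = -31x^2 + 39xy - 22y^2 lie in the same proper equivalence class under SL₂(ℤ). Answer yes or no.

D₁ = -1207, D₂ = -1207
f: translate: b→-3 (≡29 mod 32), so (16,29,32)→(16,-3,19)
f: reduced (well bottom): (16,-3,19) with a≤c, −a<b≤a
g is negative-definite; reduce −g:
−g: translate: b→23 (≡-39 mod 62), so (31,-39,22)→(31,23,14)
−g: flip: (31,23,14)→(14,-23,31)
−g: translate: b→5 (≡-23 mod 28), so (14,-23,31)→(14,5,22)
−g: reduced (well bottom): (14,5,22) with a≤c, −a<b≤a
flip sign back: reduced form of g is (-14,-5,-22)
reduced forms (16, -3, 19) vs (-14, -5, -22) ⇒ inequivalent

no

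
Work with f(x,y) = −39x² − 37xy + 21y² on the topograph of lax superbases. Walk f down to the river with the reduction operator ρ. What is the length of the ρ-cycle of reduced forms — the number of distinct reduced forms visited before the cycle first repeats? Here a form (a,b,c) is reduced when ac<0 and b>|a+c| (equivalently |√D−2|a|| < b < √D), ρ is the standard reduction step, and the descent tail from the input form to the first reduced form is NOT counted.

D = 4645, ⌊√D⌋ = 68
descent: ρ → (21,37,-39)  [lands on river]
river: ρ → (-39,41,19)
river: ρ → (19,35,-45)
river: ρ → (-45,55,9)
river: ρ → (9,53,-51)
river: ρ → (-51,49,11)
river: ρ → (11,61,-21)
river: ρ → (-21,65,5)
river: ρ → (5,65,-21)
river: ρ → (-21,61,11)
river: ρ → (11,49,-51)
river: ρ → (-51,53,9)
river: ρ → (9,55,-45)
river: ρ → (-45,35,19)
river: ρ → (19,41,-39)
river: ρ → (-39,37,21)
river: ρ → (21,47,-29)
river: ρ → (-29,11,39)
river: ρ → (39,67,-1)
river: ρ → (-1,67,39)
river: ρ → (39,11,-29)
river: ρ → (-29,47,21)
ρ-cycle length = 22 (tail of 1 descent step not counted)

22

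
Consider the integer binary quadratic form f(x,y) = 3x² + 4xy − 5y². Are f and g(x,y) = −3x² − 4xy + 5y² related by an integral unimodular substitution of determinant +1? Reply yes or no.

D₁ = 76, D₂ = 76
river cycle of f (length 6): (-5, 6, 2), (2, 6, -5), (-5, 4, 3), (3, 8, -1), (-1, 8, 3), (3, 4, -5)
river cycle of g (length 6): (5, 4, -3), (-3, 8, 1), (1, 8, -3), (-3, 4, 5), (5, 6, -2), (-2, 6, 5)
cycles differ ⇒ inequivalent

no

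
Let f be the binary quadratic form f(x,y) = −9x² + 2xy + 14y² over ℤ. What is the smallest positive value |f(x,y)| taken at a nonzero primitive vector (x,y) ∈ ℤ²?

descent: ρ → (14,-2,-9)
descent: ρ → (-9,20,3)  [lands on river]
river: ρ → (3,22,-2)
river: ρ → (-2,22,3)
river: ρ → (3,20,-9)
river: ρ → (-9,16,7)
river: ρ → (7,12,-13)
river: ρ → (-13,14,6)
river: ρ → (6,22,-1)
river: ρ → (-1,22,6)
river: ρ → (6,14,-13)
river: ρ → (-13,12,7)
river: ρ → (7,16,-9)
closes: descent 2, river 12
min |a| on river = 1

1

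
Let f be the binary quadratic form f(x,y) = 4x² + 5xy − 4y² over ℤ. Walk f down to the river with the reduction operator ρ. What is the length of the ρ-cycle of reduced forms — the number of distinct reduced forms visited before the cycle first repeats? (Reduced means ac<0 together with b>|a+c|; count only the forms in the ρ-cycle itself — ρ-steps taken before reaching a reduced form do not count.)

D = 89, ⌊√D⌋ = 9
river: ρ → (-4,3,5)
river: ρ → (5,7,-2)
river: ρ → (-2,9,1)
river: ρ → (1,9,-2)
river: ρ → (-2,7,5)
river: ρ → (5,3,-4)
river: ρ → (-4,5,4)
river: ρ → (4,3,-5)
river: ρ → (-5,7,2)
river: ρ → (2,9,-1)
river: ρ → (-1,9,2)
river: ρ → (2,7,-5)
river: ρ → (-5,3,4)
river: ρ → (4,5,-4)
ρ-cycle length = 14 (tail of 0 descent steps not counted)

14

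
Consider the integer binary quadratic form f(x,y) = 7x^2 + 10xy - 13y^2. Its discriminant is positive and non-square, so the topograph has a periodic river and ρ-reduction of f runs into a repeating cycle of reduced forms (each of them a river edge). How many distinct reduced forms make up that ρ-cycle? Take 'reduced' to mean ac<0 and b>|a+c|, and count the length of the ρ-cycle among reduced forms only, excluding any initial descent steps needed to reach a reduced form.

D = 464, ⌊√D⌋ = 21
river: ρ → (-13,16,4)
river: ρ → (4,16,-13)
river: ρ → (-13,10,7)
river: ρ → (7,18,-5)
river: ρ → (-5,12,16)
river: ρ → (16,20,-1)
river: ρ → (-1,20,16)
river: ρ → (16,12,-5)
river: ρ → (-5,18,7)
river: ρ → (7,10,-13)
ρ-cycle length = 10 (tail of 0 descent steps not counted)

10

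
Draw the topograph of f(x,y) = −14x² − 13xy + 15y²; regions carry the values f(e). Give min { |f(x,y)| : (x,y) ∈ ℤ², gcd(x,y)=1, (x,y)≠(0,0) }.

descent: ρ → (15,13,-14)  [lands on river]
river: ρ → (-14,15,14)
river: ρ → (14,13,-15)
river: ρ → (-15,17,12)
river: ρ → (12,31,-1)
river: ρ → (-1,31,12)
river: ρ → (12,17,-15)
river: ρ → (-15,13,14)
river: ρ → (14,15,-14)
river: ρ → (-14,13,15)
river: ρ → (15,17,-12)
river: ρ → (-12,31,1)
river: ρ → (1,31,-12)
river: ρ → (-12,17,15)
closes: descent 1, river 14
min |a| on river = 1

1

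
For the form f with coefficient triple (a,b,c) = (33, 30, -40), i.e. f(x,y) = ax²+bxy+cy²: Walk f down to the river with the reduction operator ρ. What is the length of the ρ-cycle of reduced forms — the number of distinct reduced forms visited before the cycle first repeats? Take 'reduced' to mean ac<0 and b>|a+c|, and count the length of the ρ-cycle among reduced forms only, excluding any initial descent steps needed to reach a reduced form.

D = 6180, ⌊√D⌋ = 78
river: ρ → (-40,50,23)
river: ρ → (23,42,-48)
river: ρ → (-48,54,17)
river: ρ → (17,48,-57)
river: ρ → (-57,66,8)
river: ρ → (8,78,-3)
river: ρ → (-3,78,8)
river: ρ → (8,66,-57)
river: ρ → (-57,48,17)
river: ρ → (17,54,-48)
river: ρ → (-48,42,23)
river: ρ → (23,50,-40)
river: ρ → (-40,30,33)
river: ρ → (33,36,-37)
river: ρ → (-37,38,32)
river: ρ → (32,26,-43)
river: ρ → (-43,60,15)
river: ρ → (15,60,-43)
river: ρ → (-43,26,32)
river: ρ → (32,38,-37)
river: ρ → (-37,36,33)
river: ρ → (33,30,-40)
ρ-cycle length = 22 (tail of 0 descent steps not counted)

22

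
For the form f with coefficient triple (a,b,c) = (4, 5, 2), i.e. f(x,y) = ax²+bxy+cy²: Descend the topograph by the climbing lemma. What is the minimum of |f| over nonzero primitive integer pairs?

translate: b→-3 (≡5 mod 8), so (4,5,2)→(4,-3,1)
flip: (4,-3,1)→(1,3,4)
translate: b→1 (≡3 mod 2), so (1,3,4)→(1,1,2)
reduced (well bottom): (1,1,2) with a≤c, −a<b≤a
well minimum = a = 1

1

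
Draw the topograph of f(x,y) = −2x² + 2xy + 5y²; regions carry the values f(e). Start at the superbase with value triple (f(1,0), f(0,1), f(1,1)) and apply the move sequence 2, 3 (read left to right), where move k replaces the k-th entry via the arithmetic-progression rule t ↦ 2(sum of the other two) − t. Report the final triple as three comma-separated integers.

start (-2,5,5) = (f(1,0),f(0,1),f(1,1))
replace slot 2: 2·((-2)+5) − 5 = 1 → (-2,1,5)
replace slot 3: 2·((-2)+1) − 5 = -7 → (-2,1,-7)

-2,1,-7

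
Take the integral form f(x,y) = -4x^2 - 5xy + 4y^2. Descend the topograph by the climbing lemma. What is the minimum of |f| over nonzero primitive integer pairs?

descent: ρ → (4,5,-4)  [lands on river]
river: ρ → (-4,3,5)
river: ρ → (5,7,-2)
river: ρ → (-2,9,1)
river: ρ → (1,9,-2)
river: ρ → (-2,7,5)
river: ρ → (5,3,-4)
river: ρ → (-4,5,4)
river: ρ → (4,3,-5)
river: ρ → (-5,7,2)
river: ρ → (2,9,-1)
river: ρ → (-1,9,2)
river: ρ → (2,7,-5)
river: ρ → (-5,3,4)
closes: descent 1, river 14
min |a| on river = 1

1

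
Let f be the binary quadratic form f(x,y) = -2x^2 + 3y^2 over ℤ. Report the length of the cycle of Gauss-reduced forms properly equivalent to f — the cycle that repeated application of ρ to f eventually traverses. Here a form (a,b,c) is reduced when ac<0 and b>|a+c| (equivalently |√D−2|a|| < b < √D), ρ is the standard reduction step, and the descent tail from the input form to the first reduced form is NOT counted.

D = 24, ⌊√D⌋ = 4
descent: ρ → (3,0,-2)
descent: ρ → (-2,4,1)  [lands on river]
river: ρ → (1,4,-2)
ρ-cycle length = 2 (tail of 2 descent steps not counted)

2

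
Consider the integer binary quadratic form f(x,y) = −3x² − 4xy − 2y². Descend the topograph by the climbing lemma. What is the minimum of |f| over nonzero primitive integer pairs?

translate: b→-2 (≡4 mod 6), so (3,4,2)→(3,-2,1)
flip: (3,-2,1)→(1,2,3)
translate: b→0 (≡2 mod 2), so (1,2,3)→(1,0,2)
reduced (well bottom): (1,0,2) with a≤c, −a<b≤a
well minimum |f| = |-1| = 1 (negative-definite)

1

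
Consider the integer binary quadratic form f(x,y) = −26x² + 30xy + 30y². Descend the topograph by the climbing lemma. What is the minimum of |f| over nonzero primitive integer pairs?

river: ρ → (30,30,-26)
river: ρ → (-26,22,34)
river: ρ → (34,46,-14)
river: ρ → (-14,38,46)
river: ρ → (46,54,-6)
river: ρ → (-6,54,46)
river: ρ → (46,38,-14)
river: ρ → (-14,46,34)
river: ρ → (34,22,-26)
river: ρ → (-26,30,30)
closes: descent 0, river 10
min |a| on river = 6

6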